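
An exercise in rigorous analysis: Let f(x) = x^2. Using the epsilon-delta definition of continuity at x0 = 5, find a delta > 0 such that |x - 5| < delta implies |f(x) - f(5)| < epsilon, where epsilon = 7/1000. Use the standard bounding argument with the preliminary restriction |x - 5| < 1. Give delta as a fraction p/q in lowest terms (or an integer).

Factor: |x^2 - (5)^2| = |x - 5| * |x + 5|.
Impose |x - 5| < 1 first. Then |x + 5| = |(x - 5) + 2*(5)| <= |x - 5| + 2*|5| < 1 + 10 = 11.
So |x^2 - (5)^2| < delta * 11.
We need delta * 11 <= 7/1000, i.e. delta <= 7/1000/11 = 7/11000.
Since 7/11000 < 1, this is tighter than 1; take delta = 7/11000.
So delta = 7/11000 works.

7/11000


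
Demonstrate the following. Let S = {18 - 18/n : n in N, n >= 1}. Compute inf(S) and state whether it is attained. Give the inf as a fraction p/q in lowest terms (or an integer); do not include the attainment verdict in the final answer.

Analysis:
- Values: 0, 9, 12, 27/2, ... strictly increasing.
- Minimum is 0 (n=1); inf = 0 (attained).
- 18 - 18/n -> 18 from below; sup = 18, not attained.
Conclusion: inf(S) = 0, attained in S.

0


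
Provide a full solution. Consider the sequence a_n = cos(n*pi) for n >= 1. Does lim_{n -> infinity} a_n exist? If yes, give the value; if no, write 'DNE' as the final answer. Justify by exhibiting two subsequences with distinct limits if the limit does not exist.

Examine the behaviour of a_n along subsequences.
cos(n*pi) = (-1)^n, so a_n = (-1)^n. a_{2k} = 1 -> 1. a_{2k+1} = -1 -> -1.
Since these two subsequential limits are 1 and -1, distinct, the full sequence cannot converge (a convergent sequence has all subsequences tending to the same limit). So lim a_n does not exist.

DNE


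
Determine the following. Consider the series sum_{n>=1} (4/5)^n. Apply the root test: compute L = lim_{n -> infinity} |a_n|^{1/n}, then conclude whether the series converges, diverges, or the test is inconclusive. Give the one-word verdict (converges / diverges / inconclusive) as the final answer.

Let a_n denote the general term. Form |a_n|^(1/n) and simplify:
|a_n|^(1/n) = 4/5
Take the limit as n -> infinity: L = 4/5.
Since L = 4/5 < 1, the root test implies convergence.

converges


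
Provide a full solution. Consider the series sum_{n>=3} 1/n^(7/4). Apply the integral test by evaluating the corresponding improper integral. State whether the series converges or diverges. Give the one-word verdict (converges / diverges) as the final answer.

Let f(x) = x^(-7/4). Then f is positive, continuous, and decreasing on [3, infinity), so the integral test applies.
Compute the improper integral int_{3}^infinity f(x) dx:
  antiderivative F(x) = -4/(3*x^(3/4)).
  As x -> infinity, F(x) -> 0 (since p = 7/4 > 1).
  So int = F(infinity) - F(3) = 0 - (-4*3^(1/4)/9) = 4*3^(1/4)/9.
  Finite, so by the integral test, the series converges.

converges


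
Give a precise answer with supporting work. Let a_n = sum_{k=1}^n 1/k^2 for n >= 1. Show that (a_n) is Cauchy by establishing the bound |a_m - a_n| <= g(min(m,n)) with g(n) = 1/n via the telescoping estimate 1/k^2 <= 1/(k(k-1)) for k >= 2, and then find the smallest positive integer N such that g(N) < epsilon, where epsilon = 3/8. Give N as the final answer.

For m > n >= 1: |a_m - a_n| = sum_{k=n+1}^m 1/k^2.
Use 1/k^2 <= 1/(k(k-1)) = 1/(k-1) - 1/k for k >= 2:
sum_{k=n+1}^m 1/k^2 <= sum_{k=n+1}^m (1/(k-1) - 1/k) = 1/n - 1/m <= 1/n.
By symmetry the same bound holds with n,m swapped, so |a_m - a_n| <= 1/min(m,n) = g(min(m,n)). Since g(n) -> 0, (a_n) is Cauchy.
Now solve g(N) < 3/8: 1/N < 3/8 <=> N > 1/(3/8) = 8/3.
The smallest integer strictly greater than 8/3 is N = 3.
Check: g(3) = 1/3 < 3/8; g(2) = 1/2 >= 3/8. So N = 3.

3


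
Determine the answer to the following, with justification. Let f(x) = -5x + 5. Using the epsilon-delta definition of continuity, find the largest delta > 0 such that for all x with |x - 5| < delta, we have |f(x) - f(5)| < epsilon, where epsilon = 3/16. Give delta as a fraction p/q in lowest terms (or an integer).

We compute f(5) = -5*(5) + 5 = -20.
|f(x) - f(5)| = |-5x + 5 - (-20)| = |-5(x - 5)| = 5|x - 5|.
We need 5|x - 5| < 3/16, i.e. |x - 5| < 3/16 / 5 = 3/80.
So any delta <= 3/80 works. Conversely, if delta > 3/80, then x = 5 + 3/80 satisfies |x - 5| = 3/80 < delta but |f(x) - f(5)| = 5 * 3/80 = 3/16, which is not < 3/16; so no larger delta works.
Hence the largest such delta is 3/80.

3/80


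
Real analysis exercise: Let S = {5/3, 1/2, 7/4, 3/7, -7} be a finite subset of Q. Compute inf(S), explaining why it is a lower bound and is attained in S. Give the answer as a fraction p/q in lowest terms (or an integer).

S is finite, so inf(S) = min(S).
Sorted increasing:
-7, 3/7, 1/2, 5/3, 7/4
The extremum is -7.
For every x in S, x >= -7. And -7 is in S, so it is attained.
Therefore inf(S) = -7.

-7


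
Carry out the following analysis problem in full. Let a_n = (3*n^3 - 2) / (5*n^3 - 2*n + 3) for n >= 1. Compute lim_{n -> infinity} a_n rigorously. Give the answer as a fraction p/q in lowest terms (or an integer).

Divide numerator and denominator by n^3, the highest power:
numerator / n^3 = 3 - 2/n^3
denominator / n^3 = 5 - 2/n^2 + 3/n^3
As n -> infinity, all terms of the form c/n^k (k >= 1) tend to 0.
So numerator / n^3 -> 3 and denominator / n^3 -> 5.
Therefore lim a_n = 3/5.

3/5


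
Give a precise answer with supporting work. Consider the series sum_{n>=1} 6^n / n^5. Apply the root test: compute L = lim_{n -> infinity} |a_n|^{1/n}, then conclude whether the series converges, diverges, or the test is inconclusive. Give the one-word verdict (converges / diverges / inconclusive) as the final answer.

Let a_n denote the general term. Form |a_n|^(1/n) and simplify:
|a_n|^(1/n) = 6/n^(5/n)
Take the limit as n -> infinity: L = 6.
Since L = 6 > 1, the root test implies divergence.

diverges


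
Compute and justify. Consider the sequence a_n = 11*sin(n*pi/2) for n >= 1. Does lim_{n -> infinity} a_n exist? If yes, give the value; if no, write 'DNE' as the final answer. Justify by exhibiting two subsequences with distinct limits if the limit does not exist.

Examine the behaviour of a_n along subsequences.
a_{4k+1} = 11*sin(pi/2 + 2k*pi) = 11 -> 11. a_{4k+3} = 11*sin(3pi/2 + 2k*pi) = -11 -> -11.
Since these two subsequential limits are 11 and -11, distinct, the full sequence cannot converge (a convergent sequence has all subsequences tending to the same limit). So lim a_n does not exist.

DNE


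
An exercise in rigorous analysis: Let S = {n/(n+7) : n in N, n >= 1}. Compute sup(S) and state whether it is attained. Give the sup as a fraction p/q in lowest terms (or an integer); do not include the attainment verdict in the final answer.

Analysis:
- Values: 1/8, 2/9, 3/10, 4/11, ... strictly increasing.
- Minimum is 1/8 (n=1); inf = 1/8 (attained).
- n/(n+7) = 1 - 7/(n+7) -> 1 from below as n -> infinity, and never equals 1.
- So sup = 1 (not attained).
Conclusion: sup(S) = 1, not attained in S.

1


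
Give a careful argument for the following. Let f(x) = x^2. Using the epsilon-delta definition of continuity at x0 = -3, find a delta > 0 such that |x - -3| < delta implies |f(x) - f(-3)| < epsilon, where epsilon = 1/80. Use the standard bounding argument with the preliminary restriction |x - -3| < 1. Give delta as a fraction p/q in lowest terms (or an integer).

Factor: |x^2 - (-3)^2| = |x - -3| * |x + -3|.
Impose |x - -3| < 1 first. Then |x + -3| = |(x - -3) + 2*(-3)| <= |x - -3| + 2*|-3| < 1 + 6 = 7.
So |x^2 - (-3)^2| < delta * 7.
We need delta * 7 <= 1/80, i.e. delta <= 1/80/7 = 1/560.
Since 1/560 < 1, this is tighter than 1; take delta = 1/560.
So delta = 1/560 works.

1/560


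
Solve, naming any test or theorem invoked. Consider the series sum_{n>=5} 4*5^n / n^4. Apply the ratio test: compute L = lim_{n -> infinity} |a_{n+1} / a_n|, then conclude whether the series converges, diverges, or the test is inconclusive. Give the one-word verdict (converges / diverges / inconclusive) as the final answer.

Let a_n denote the general term. Form the ratio a_{n+1}/a_n and simplify:
a_{n+1}/a_n = 5*n^4/(n + 1)^4
Take the limit as n -> infinity: L = 5.
Since L = 5 > 1 (or L = infinity), the ratio test implies the series diverges.

diverges


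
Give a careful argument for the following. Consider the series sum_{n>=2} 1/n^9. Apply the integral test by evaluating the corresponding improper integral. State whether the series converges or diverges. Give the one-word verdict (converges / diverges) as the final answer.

Let f(x) = x^(-9). Then f is positive, continuous, and decreasing on [2, infinity), so the integral test applies.
Compute the improper integral int_{2}^infinity f(x) dx:
  antiderivative F(x) = -1/(8*x^8).
  As x -> infinity, F(x) -> 0 (since p = 9 > 1).
  So int = F(infinity) - F(2) = 0 - (-1/2048) = 1/2048.
  Finite, so by the integral test, the series converges.

converges


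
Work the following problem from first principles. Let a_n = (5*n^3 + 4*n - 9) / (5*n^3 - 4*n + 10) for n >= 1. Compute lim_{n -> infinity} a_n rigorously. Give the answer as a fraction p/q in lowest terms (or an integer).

Divide numerator and denominator by n^3, the highest power:
numerator / n^3 = 5 + 4/n^2 - 9/n^3
denominator / n^3 = 5 - 4/n^2 + 10/n^3
As n -> infinity, all terms of the form c/n^k (k >= 1) tend to 0.
So numerator / n^3 -> 5 and denominator / n^3 -> 5.
Therefore lim a_n = 1.

1


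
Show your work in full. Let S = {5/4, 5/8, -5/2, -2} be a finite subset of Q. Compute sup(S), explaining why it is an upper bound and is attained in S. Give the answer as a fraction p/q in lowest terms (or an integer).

S is finite, so sup(S) = max(S).
Sorted decreasing:
5/4, 5/8, -2, -5/2
The extremum is 5/4.
For every x in S, x <= 5/4. And 5/4 is in S, so it is attained.
Therefore sup(S) = 5/4.

5/4


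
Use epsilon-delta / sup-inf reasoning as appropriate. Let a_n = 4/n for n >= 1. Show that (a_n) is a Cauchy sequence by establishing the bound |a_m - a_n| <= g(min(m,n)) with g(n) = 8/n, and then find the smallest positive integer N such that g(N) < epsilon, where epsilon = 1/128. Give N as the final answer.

For any m, n >= 1, by the triangle inequality:
|a_m - a_n| = |4/m - 4/n| <= 4*1/m + 4*1/n <= 8/min(m,n).
So g(n) = 8/n bounds the Cauchy difference. Since g(n) -> 0, (a_n) is Cauchy.
Now solve g(N) < 1/128: 8/N < 1/128 <=> N > 8 / (1/128) = 1024.
The smallest integer strictly greater than 1024 is N = 1025.
Check: g(1025) = 8/1025 = 8/1025 < 1/128; g(1024) = 1/128 >= 1/128. So N = 1025.

1025


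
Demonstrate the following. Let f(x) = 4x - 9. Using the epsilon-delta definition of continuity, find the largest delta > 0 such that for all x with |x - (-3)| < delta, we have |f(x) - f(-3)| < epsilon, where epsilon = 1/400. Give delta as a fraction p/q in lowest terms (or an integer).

We compute f(-3) = 4*(-3) - 9 = -21.
|f(x) - f(-3)| = |4x - 9 - (-21)| = |4(x - (-3))| = 4|x - (-3)|.
We need 4|x - (-3)| < 1/400, i.e. |x - (-3)| < 1/400 / 4 = 1/1600.
So any delta <= 1/1600 works. Conversely, if delta > 1/1600, then x = -3 + 1/1600 satisfies |x - (-3)| = 1/1600 < delta but |f(x) - f(-3)| = 4 * 1/1600 = 1/400, which is not < 1/400; so no larger delta works.
Hence the largest such delta is 1/1600.

1/1600


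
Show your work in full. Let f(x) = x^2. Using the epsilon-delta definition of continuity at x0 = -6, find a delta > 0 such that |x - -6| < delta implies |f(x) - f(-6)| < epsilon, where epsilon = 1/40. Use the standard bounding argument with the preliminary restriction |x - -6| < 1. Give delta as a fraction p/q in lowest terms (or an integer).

Factor: |x^2 - (-6)^2| = |x - -6| * |x + -6|.
Impose |x - -6| < 1 first. Then |x + -6| = |(x - -6) + 2*(-6)| <= |x - -6| + 2*|-6| < 1 + 12 = 13.
So |x^2 - (-6)^2| < delta * 13.
We need delta * 13 <= 1/40, i.e. delta <= 1/40/13 = 1/520.
Since 1/520 < 1, this is tighter than 1; take delta = 1/520.
So delta = 1/520 works.

1/520


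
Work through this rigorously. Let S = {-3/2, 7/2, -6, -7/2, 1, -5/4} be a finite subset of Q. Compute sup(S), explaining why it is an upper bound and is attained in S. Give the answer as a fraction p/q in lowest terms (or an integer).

S is finite, so sup(S) = max(S).
Sorted decreasing:
7/2, 1, -5/4, -3/2, -7/2, -6
The extremum is 7/2.
For every x in S, x <= 7/2. And 7/2 is in S, so it is attained.
Therefore sup(S) = 7/2.

7/2


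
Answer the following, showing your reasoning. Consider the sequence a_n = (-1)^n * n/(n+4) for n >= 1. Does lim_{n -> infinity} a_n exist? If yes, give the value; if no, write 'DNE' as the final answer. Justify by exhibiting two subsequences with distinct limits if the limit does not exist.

Examine the behaviour of a_n along subsequences.
a_{2k} = 2k/(2k+4) -> 1. a_{2k+1} = -(2k+1)/(2k+5) -> -1.
Since these two subsequential limits are 1 and -1, distinct, the full sequence cannot converge (a convergent sequence has all subsequences tending to the same limit). So lim a_n does not exist.

DNE


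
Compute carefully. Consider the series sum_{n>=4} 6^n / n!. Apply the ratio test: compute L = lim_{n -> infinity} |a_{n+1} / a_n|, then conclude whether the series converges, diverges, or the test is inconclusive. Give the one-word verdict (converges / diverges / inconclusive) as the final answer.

Let a_n denote the general term. Form the ratio a_{n+1}/a_n and simplify:
a_{n+1}/a_n = 6/(n + 1)
Take the limit as n -> infinity: L = 0.
Since L = 0 < 1, the ratio test implies the series converges.

converges


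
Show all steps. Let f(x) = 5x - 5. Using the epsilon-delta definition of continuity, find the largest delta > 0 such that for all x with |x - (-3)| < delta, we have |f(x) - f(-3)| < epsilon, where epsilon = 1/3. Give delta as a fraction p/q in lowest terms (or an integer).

We compute f(-3) = 5*(-3) - 5 = -20.
|f(x) - f(-3)| = |5x - 5 - (-20)| = |5(x - (-3))| = 5|x - (-3)|.
We need 5|x - (-3)| < 1/3, i.e. |x - (-3)| < 1/3 / 5 = 1/15.
So any delta <= 1/15 works. Conversely, if delta > 1/15, then x = -3 + 1/15 satisfies |x - (-3)| = 1/15 < delta but |f(x) - f(-3)| = 5 * 1/15 = 1/3, which is not < 1/3; so no larger delta works.
Hence the largest such delta is 1/15.

1/15


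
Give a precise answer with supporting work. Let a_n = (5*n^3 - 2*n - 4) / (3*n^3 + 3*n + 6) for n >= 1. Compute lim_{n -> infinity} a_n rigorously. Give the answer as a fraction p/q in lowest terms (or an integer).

Divide numerator and denominator by n^3, the highest power:
numerator / n^3 = 5 - 2/n^2 - 4/n^3
denominator / n^3 = 3 + 3/n^2 + 6/n^3
As n -> infinity, all terms of the form c/n^k (k >= 1) tend to 0.
So numerator / n^3 -> 5 and denominator / n^3 -> 3.
Therefore lim a_n = 5/3.

5/3


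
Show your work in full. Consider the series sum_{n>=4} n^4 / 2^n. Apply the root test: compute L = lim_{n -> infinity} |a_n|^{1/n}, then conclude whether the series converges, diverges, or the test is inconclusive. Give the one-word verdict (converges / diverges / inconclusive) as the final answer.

Let a_n denote the general term. Form |a_n|^(1/n) and simplify:
|a_n|^(1/n) = n^(4/n)/2
Take the limit as n -> infinity: L = 1/2.
Since L = 1/2 < 1, the root test implies convergence.

converges


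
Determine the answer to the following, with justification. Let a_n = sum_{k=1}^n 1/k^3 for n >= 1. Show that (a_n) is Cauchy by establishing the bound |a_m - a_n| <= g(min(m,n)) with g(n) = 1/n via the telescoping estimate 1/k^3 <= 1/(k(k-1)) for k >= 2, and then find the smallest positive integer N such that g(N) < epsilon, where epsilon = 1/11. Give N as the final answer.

For m > n >= 1: |a_m - a_n| = sum_{k=n+1}^m 1/k^3.
Use 1/k^3 <= 1/(k(k-1)) = 1/(k-1) - 1/k for k >= 2 (which holds since k^3 >= k^2 >= k(k-1) for k >= 2):
sum_{k=n+1}^m 1/k^3 <= sum_{k=n+1}^m (1/(k-1) - 1/k) = 1/n - 1/m <= 1/n.
By symmetry the same bound holds with n,m swapped, so |a_m - a_n| <= 1/min(m,n) = g(min(m,n)). Since g(n) -> 0, (a_n) is Cauchy.
Now solve g(N) < 1/11: 1/N < 1/11 <=> N > 1/(1/11) = 11.
The smallest integer strictly greater than 11 is N = 12.
Check: g(12) = 1/12 < 1/11; g(11) = 1/11 >= 1/11. So N = 12.

12


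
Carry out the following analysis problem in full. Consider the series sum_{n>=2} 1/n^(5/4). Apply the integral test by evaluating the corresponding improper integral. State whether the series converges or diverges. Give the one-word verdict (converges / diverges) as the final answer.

Let f(x) = x^(-5/4). Then f is positive, continuous, and decreasing on [2, infinity), so the integral test applies.
Compute the improper integral int_{2}^infinity f(x) dx:
  antiderivative F(x) = -4/x^(1/4).
  As x -> infinity, F(x) -> 0 (since p = 5/4 > 1).
  So int = F(infinity) - F(2) = 0 - (-2*2^(3/4)) = 2*2^(3/4).
  Finite, so by the integral test, the series converges.

converges


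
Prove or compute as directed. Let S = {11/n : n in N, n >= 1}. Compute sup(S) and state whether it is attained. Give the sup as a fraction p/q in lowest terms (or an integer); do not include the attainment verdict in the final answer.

Analysis:
- Values: 11, 11/2, 11/3, 11/4, ... strictly decreasing.
- The maximum is 11 (n=1); sup = 11 (attained).
- The set is bounded below by 0; 11/n -> 0 so 0 is the greatest lower bound.
- 0 is not in the set, so inf = 0 is not attained.
Conclusion: sup(S) = 11, attained in S.

11


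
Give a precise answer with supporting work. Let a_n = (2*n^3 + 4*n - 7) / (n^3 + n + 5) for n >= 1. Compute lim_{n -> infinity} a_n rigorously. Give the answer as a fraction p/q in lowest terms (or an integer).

Divide numerator and denominator by n^3, the highest power:
numerator / n^3 = 2 + 4/n^2 - 7/n^3
denominator / n^3 = 1 + n^(-2) + 5/n^3
As n -> infinity, all terms of the form c/n^k (k >= 1) tend to 0.
So numerator / n^3 -> 2 and denominator / n^3 -> 1.
Therefore lim a_n = 2.

2


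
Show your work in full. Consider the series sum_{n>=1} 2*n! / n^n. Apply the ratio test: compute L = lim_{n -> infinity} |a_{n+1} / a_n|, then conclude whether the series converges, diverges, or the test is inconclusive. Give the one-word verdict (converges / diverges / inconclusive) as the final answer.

Let a_n denote the general term. Form the ratio a_{n+1}/a_n and simplify:
a_{n+1}/a_n = (n/(n + 1))^n
Take the limit as n -> infinity: L = exp(-1).
Since L = exp(-1) < 1, the ratio test implies the series converges.

converges


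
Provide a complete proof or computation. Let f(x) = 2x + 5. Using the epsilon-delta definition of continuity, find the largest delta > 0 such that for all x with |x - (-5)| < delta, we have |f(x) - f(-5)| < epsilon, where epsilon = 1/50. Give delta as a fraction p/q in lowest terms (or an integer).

We compute f(-5) = 2*(-5) + 5 = -5.
|f(x) - f(-5)| = |2x + 5 - (-5)| = |2(x - (-5))| = 2|x - (-5)|.
We need 2|x - (-5)| < 1/50, i.e. |x - (-5)| < 1/50 / 2 = 1/100.
So any delta <= 1/100 works. Conversely, if delta > 1/100, then x = -5 + 1/100 satisfies |x - (-5)| = 1/100 < delta but |f(x) - f(-5)| = 2 * 1/100 = 1/50, which is not < 1/50; so no larger delta works.
Hence the largest such delta is 1/100.

1/100


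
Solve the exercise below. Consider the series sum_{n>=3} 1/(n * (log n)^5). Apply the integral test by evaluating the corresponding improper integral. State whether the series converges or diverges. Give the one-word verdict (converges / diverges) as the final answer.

Let f(x) = 1/(x*log(x)^5). Then f is positive, continuous, and decreasing on [3, infinity), so the integral test applies.
Compute the improper integral int_{3}^infinity f(x) dx:
  antiderivative F(x) = -1/(4*log(x)^4).
  F(x) -> 0 as x -> infinity.  int = 0 - F(3) = 1/(4*log(3)^4) < infinity. By the integral test, the series converges.

converges


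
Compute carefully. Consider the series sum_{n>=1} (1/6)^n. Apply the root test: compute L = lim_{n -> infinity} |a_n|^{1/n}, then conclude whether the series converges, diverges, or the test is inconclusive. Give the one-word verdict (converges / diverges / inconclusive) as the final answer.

Let a_n denote the general term. Form |a_n|^(1/n) and simplify:
|a_n|^(1/n) = 1/6
Take the limit as n -> infinity: L = 1/6.
Since L = 1/6 < 1, the root test implies convergence.

converges


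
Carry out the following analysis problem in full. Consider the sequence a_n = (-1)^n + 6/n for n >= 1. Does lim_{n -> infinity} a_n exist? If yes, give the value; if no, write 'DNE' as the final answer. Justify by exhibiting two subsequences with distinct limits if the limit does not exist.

Examine the behaviour of a_n along subsequences.
a_{2k} = 1 + 6/(2k) -> 1. a_{2k+1} = -1 + 6/(2k+1) -> -1.
Since these two subsequential limits are 1 and -1, distinct, the full sequence cannot converge (a convergent sequence has all subsequences tending to the same limit). So lim a_n does not exist.

DNE


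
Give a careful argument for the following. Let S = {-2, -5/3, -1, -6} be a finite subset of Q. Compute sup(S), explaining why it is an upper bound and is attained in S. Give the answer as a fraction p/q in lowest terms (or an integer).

S is finite, so sup(S) = max(S).
Sorted decreasing:
-1, -5/3, -2, -6
The extremum is -1.
For every x in S, x <= -1. And -1 is in S, so it is attained.
Therefore sup(S) = -1.

-1


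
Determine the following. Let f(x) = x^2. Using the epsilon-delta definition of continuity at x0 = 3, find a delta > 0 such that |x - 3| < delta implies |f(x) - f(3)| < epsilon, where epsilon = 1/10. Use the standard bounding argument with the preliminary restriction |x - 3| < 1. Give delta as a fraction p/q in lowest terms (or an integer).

Factor: |x^2 - (3)^2| = |x - 3| * |x + 3|.
Impose |x - 3| < 1 first. Then |x + 3| = |(x - 3) + 2*(3)| <= |x - 3| + 2*|3| < 1 + 6 = 7.
So |x^2 - (3)^2| < delta * 7.
We need delta * 7 <= 1/10, i.e. delta <= 1/10/7 = 1/70.
Since 1/70 < 1, this is tighter than 1; take delta = 1/70.
So delta = 1/70 works.

1/70


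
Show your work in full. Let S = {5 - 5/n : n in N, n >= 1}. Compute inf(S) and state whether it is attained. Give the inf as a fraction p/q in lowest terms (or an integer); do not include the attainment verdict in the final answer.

Analysis:
- Values: 0, 5/2, 10/3, 15/4, ... strictly increasing.
- Minimum is 0 (n=1); inf = 0 (attained).
- 5 - 5/n -> 5 from below; sup = 5, not attained.
Conclusion: inf(S) = 0, attained in S.

0


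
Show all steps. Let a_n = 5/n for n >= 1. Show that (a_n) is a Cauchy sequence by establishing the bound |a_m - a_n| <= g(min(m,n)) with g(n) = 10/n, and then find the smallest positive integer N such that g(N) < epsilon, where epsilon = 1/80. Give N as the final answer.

For any m, n >= 1, by the triangle inequality:
|a_m - a_n| = |5/m - 5/n| <= 5*1/m + 5*1/n <= 10/min(m,n).
So g(n) = 10/n bounds the Cauchy difference. Since g(n) -> 0, (a_n) is Cauchy.
Now solve g(N) < 1/80: 10/N < 1/80 <=> N > 10 / (1/80) = 800.
The smallest integer strictly greater than 800 is N = 801.
Check: g(801) = 10/801 = 10/801 < 1/80; g(800) = 1/80 >= 1/80. So N = 801.

801


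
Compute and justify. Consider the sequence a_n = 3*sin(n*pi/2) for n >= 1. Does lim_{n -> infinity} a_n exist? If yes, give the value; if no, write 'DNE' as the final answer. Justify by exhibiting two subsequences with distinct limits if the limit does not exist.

Examine the behaviour of a_n along subsequences.
a_{4k+1} = 3*sin(pi/2 + 2k*pi) = 3 -> 3. a_{4k+3} = 3*sin(3pi/2 + 2k*pi) = -3 -> -3.
Since these two subsequential limits are 3 and -3, distinct, the full sequence cannot converge (a convergent sequence has all subsequences tending to the same limit). So lim a_n does not exist.

DNE


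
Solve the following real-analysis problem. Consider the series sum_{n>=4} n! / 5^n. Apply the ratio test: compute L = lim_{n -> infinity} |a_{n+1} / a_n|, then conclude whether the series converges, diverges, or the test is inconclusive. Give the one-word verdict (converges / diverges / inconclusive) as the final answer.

Let a_n denote the general term. Form the ratio a_{n+1}/a_n and simplify:
a_{n+1}/a_n = n/5 + 1/5
Take the limit as n -> infinity: L = infinity.
Since L = infinity > 1 (or L = infinity), the ratio test implies the series diverges.

diverges


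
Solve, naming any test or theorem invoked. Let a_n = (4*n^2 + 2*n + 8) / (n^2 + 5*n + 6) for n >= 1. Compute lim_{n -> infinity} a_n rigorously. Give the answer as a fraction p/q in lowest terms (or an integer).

Divide numerator and denominator by n^2, the highest power:
numerator / n^2 = 4 + 2/n + 8/n^2
denominator / n^2 = 1 + 5/n + 6/n^2
As n -> infinity, all terms of the form c/n^k (k >= 1) tend to 0.
So numerator / n^2 -> 4 and denominator / n^2 -> 1.
Therefore lim a_n = 4.

4


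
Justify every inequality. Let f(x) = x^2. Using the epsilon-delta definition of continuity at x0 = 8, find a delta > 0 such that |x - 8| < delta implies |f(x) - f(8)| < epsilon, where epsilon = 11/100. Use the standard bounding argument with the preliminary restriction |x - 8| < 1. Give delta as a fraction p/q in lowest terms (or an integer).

Factor: |x^2 - (8)^2| = |x - 8| * |x + 8|.
Impose |x - 8| < 1 first. Then |x + 8| = |(x - 8) + 2*(8)| <= |x - 8| + 2*|8| < 1 + 16 = 17.
So |x^2 - (8)^2| < delta * 17.
We need delta * 17 <= 11/100, i.e. delta <= 11/100/17 = 11/1700.
Since 11/1700 < 1, this is tighter than 1; take delta = 11/1700.
So delta = 11/1700 works.

11/1700


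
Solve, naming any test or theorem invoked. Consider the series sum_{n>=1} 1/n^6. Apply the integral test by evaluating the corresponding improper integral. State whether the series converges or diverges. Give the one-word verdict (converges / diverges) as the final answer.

Let f(x) = x^(-6). Then f is positive, continuous, and decreasing on [1, infinity), so the integral test applies.
Compute the improper integral int_{1}^infinity f(x) dx:
  antiderivative F(x) = -1/(5*x^5).
  As x -> infinity, F(x) -> 0 (since p = 6 > 1).
  So int = F(infinity) - F(1) = 0 - (-1/5) = 1/5.
  Finite, so by the integral test, the series converges.

converges


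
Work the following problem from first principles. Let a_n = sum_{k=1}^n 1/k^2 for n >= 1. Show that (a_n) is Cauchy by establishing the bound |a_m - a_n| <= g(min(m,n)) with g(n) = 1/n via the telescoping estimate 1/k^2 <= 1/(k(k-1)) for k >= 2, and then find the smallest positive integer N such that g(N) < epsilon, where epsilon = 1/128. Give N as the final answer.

For m > n >= 1: |a_m - a_n| = sum_{k=n+1}^m 1/k^2.
Use 1/k^2 <= 1/(k(k-1)) = 1/(k-1) - 1/k for k >= 2:
sum_{k=n+1}^m 1/k^2 <= sum_{k=n+1}^m (1/(k-1) - 1/k) = 1/n - 1/m <= 1/n.
By symmetry the same bound holds with n,m swapped, so |a_m - a_n| <= 1/min(m,n) = g(min(m,n)). Since g(n) -> 0, (a_n) is Cauchy.
Now solve g(N) < 1/128: 1/N < 1/128 <=> N > 1/(1/128) = 128.
The smallest integer strictly greater than 128 is N = 129.
Check: g(129) = 1/129 < 1/128; g(128) = 1/128 >= 1/128. So N = 129.

129


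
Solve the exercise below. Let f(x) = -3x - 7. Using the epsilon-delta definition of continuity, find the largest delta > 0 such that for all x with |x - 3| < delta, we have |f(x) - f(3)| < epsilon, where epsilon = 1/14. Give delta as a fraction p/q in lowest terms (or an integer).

We compute f(3) = -3*(3) - 7 = -16.
|f(x) - f(3)| = |-3x - 7 - (-16)| = |-3(x - 3)| = 3|x - 3|.
We need 3|x - 3| < 1/14, i.e. |x - 3| < 1/14 / 3 = 1/42.
So any delta <= 1/42 works. Conversely, if delta > 1/42, then x = 3 + 1/42 satisfies |x - 3| = 1/42 < delta but |f(x) - f(3)| = 3 * 1/42 = 1/14, which is not < 1/14; so no larger delta works.
Hence the largest such delta is 1/42.

1/42


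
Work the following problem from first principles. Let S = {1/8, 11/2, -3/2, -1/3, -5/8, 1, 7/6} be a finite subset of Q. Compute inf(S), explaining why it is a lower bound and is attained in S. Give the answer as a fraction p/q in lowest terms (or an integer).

S is finite, so inf(S) = min(S).
Sorted increasing:
-3/2, -5/8, -1/3, 1/8, 1, 7/6, 11/2
The extremum is -3/2.
For every x in S, x >= -3/2. And -3/2 is in S, so it is attained.
Therefore inf(S) = -3/2.

-3/2


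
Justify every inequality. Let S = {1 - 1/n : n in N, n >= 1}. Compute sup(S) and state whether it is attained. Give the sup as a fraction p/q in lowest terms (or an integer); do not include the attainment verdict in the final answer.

Analysis:
- Values: 0, 1/2, 2/3, 3/4, ... strictly increasing.
- Minimum is 0 (n=1); inf = 0 (attained).
- 1 - 1/n -> 1 from below; sup = 1, not attained.
Conclusion: sup(S) = 1, not attained in S.

1


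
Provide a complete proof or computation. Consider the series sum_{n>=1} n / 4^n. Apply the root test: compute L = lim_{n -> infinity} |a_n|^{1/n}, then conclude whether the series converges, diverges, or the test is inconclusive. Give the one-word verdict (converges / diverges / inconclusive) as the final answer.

Let a_n denote the general term. Form |a_n|^(1/n) and simplify:
|a_n|^(1/n) = n^(1/n)/4
Take the limit as n -> infinity: L = 1/4.
Since L = 1/4 < 1, the root test implies convergence.

converges


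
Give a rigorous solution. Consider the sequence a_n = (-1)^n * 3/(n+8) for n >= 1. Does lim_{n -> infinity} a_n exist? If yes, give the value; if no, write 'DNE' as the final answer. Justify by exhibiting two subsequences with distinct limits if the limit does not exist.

Examine the behaviour of a_n along subsequences.
Even-n subsequence a_{2k} = 3/(2k+8) -> 0. Odd-n subsequence a_{2k+1} = -3/(2k+9) -> 0. Both tend to 0, which suggests the limit is 0; verify directly.
|a_n - 0| = 3/(n+8) < 3/n for every n >= 1.
Given epsilon > 0, choose a positive integer N > 3/epsilon. Then for all n >= N, |a_n| < 3/n <= 3/N < epsilon.
So by the definition of the limit, lim a_n exists and equals 0.

0


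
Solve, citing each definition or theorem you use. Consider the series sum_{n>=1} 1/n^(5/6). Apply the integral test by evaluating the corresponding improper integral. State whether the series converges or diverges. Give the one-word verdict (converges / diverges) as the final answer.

Let f(x) = x^(-5/6). Then f is positive, continuous, and decreasing on [1, infinity), so the integral test applies.
Compute the improper integral int_{1}^infinity f(x) dx:
  antiderivative F(x) = 6*x^(1/6).
  As x -> infinity, F(x) -> infinity (since p = 5/6 < 1).
  So the integral diverges. By the integral test, the series diverges.

diverges


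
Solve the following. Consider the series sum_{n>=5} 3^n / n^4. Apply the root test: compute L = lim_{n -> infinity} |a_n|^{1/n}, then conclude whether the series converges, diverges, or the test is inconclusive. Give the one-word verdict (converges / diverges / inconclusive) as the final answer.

Let a_n denote the general term. Form |a_n|^(1/n) and simplify:
|a_n|^(1/n) = 3/n^(4/n)
Take the limit as n -> infinity: L = 3.
Since L = 3 > 1, the root test implies divergence.

diverges


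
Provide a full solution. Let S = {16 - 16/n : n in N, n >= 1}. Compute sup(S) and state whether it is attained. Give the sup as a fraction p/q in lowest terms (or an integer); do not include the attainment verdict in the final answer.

Analysis:
- Values: 0, 8, 32/3, 12, ... strictly increasing.
- Minimum is 0 (n=1); inf = 0 (attained).
- 16 - 16/n -> 16 from below; sup = 16, not attained.
Conclusion: sup(S) = 16, not attained in S.

16


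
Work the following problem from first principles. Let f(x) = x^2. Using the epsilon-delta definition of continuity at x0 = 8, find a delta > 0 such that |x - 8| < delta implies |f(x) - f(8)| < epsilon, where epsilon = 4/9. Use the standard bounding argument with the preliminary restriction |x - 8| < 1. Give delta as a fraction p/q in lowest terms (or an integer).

Factor: |x^2 - (8)^2| = |x - 8| * |x + 8|.
Impose |x - 8| < 1 first. Then |x + 8| = |(x - 8) + 2*(8)| <= |x - 8| + 2*|8| < 1 + 16 = 17.
So |x^2 - (8)^2| < delta * 17.
We need delta * 17 <= 4/9, i.e. delta <= 4/9/17 = 4/153.
Since 4/153 < 1, this is tighter than 1; take delta = 4/153.
So delta = 4/153 works.

4/153


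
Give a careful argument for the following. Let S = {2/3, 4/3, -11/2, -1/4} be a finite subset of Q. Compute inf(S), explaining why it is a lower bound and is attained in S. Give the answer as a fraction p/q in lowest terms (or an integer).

S is finite, so inf(S) = min(S).
Sorted increasing:
-11/2, -1/4, 2/3, 4/3
The extremum is -11/2.
For every x in S, x >= -11/2. And -11/2 is in S, so it is attained.
Therefore inf(S) = -11/2.

-11/2


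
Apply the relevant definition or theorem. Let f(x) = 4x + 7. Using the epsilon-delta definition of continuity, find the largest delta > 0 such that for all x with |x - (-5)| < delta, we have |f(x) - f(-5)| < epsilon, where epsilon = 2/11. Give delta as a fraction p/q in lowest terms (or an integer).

We compute f(-5) = 4*(-5) + 7 = -13.
|f(x) - f(-5)| = |4x + 7 - (-13)| = |4(x - (-5))| = 4|x - (-5)|.
We need 4|x - (-5)| < 2/11, i.e. |x - (-5)| < 2/11 / 4 = 1/22.
So any delta <= 1/22 works. Conversely, if delta > 1/22, then x = -5 + 1/22 satisfies |x - (-5)| = 1/22 < delta but |f(x) - f(-5)| = 4 * 1/22 = 2/11, which is not < 2/11; so no larger delta works.
Hence the largest such delta is 1/22.

1/22


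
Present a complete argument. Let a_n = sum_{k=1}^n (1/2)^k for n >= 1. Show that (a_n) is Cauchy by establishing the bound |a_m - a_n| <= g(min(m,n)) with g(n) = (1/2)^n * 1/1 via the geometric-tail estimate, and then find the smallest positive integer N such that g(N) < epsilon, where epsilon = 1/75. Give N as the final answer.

For m > n >= 1: |a_m - a_n| = sum_{k=n+1}^m (1/2)^k < sum_{k=n+1}^infinity (1/2)^k = (1/2)^(n+1) / (1 - 1/2) = (1/2)^n * (1/2) * (2/1) = (1/2)^n * 1/1.
So g(n) = (1/2)^n / 1. Since g(n) -> 0, (a_n) is Cauchy.
Now solve g(N) < 1/75: (1/2)^N / 1 < 1/75 <=> 2^N > 1 / (1 * 1/75) = 75.
Check powers of 2: 2^6 = 64 <= 75, 2^7 = 128 > 75.
So the smallest such N is 7. Check: g(7) = 1/(1 * 128) = 1/128 < 1/75.

7


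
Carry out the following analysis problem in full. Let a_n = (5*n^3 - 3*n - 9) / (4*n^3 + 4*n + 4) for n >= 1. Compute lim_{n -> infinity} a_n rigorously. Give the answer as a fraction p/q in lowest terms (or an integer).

Divide numerator and denominator by n^3, the highest power:
numerator / n^3 = 5 - 3/n^2 - 9/n^3
denominator / n^3 = 4 + 4/n^2 + 4/n^3
As n -> infinity, all terms of the form c/n^k (k >= 1) tend to 0.
So numerator / n^3 -> 5 and denominator / n^3 -> 4.
Therefore lim a_n = 5/4.

5/4


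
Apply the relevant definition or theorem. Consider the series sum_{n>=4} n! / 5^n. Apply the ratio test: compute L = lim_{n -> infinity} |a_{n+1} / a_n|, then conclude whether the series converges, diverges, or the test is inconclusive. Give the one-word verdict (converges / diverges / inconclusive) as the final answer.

Let a_n denote the general term. Form the ratio a_{n+1}/a_n and simplify:
a_{n+1}/a_n = n/5 + 1/5
Take the limit as n -> infinity: L = infinity.
Since L = infinity > 1 (or L = infinity), the ratio test implies the series diverges.

diverges


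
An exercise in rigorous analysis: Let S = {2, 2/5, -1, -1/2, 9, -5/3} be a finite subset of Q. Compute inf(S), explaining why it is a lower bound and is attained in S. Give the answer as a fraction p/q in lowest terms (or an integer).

S is finite, so inf(S) = min(S).
Sorted increasing:
-5/3, -1, -1/2, 2/5, 2, 9
The extremum is -5/3.
For every x in S, x >= -5/3. And -5/3 is in S, so it is attained.
Therefore inf(S) = -5/3.

-5/3


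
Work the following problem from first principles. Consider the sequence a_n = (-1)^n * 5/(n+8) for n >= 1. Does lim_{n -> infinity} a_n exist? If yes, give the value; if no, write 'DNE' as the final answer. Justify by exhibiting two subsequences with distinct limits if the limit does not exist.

Examine the behaviour of a_n along subsequences.
Even-n subsequence a_{2k} = 5/(2k+8) -> 0. Odd-n subsequence a_{2k+1} = -5/(2k+9) -> 0. Both tend to 0, which suggests the limit is 0; verify directly.
|a_n - 0| = 5/(n+8) < 5/n for every n >= 1.
Given epsilon > 0, choose a positive integer N > 5/epsilon. Then for all n >= N, |a_n| < 5/n <= 5/N < epsilon.
So by the definition of the limit, lim a_n exists and equals 0.

0


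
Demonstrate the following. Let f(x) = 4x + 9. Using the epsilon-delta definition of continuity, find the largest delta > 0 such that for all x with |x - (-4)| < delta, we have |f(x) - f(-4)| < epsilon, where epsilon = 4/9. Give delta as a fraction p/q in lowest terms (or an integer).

We compute f(-4) = 4*(-4) + 9 = -7.
|f(x) - f(-4)| = |4x + 9 - (-7)| = |4(x - (-4))| = 4|x - (-4)|.
We need 4|x - (-4)| < 4/9, i.e. |x - (-4)| < 4/9 / 4 = 1/9.
So any delta <= 1/9 works. Conversely, if delta > 1/9, then x = -4 + 1/9 satisfies |x - (-4)| = 1/9 < delta but |f(x) - f(-4)| = 4 * 1/9 = 4/9, which is not < 4/9; so no larger delta works.
Hence the largest such delta is 1/9.

1/9


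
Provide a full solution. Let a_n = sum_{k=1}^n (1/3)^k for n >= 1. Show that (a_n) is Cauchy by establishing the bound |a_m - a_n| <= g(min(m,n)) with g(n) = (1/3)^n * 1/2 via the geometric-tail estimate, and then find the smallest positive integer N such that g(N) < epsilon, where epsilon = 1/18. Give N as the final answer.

For m > n >= 1: |a_m - a_n| = sum_{k=n+1}^m (1/3)^k < sum_{k=n+1}^infinity (1/3)^k = (1/3)^(n+1) / (1 - 1/3) = (1/3)^n * (1/3) * (3/2) = (1/3)^n * 1/2.
So g(n) = (1/3)^n / 2. Since g(n) -> 0, (a_n) is Cauchy.
Now solve g(N) < 1/18: (1/3)^N / 2 < 1/18 <=> 3^N > 1 / (2 * 1/18) = 9.
Check powers of 3: 3^2 = 9 <= 9, 3^3 = 27 > 9.
So the smallest such N is 3. Check: g(3) = 1/(2 * 27) = 1/54 < 1/18.

3


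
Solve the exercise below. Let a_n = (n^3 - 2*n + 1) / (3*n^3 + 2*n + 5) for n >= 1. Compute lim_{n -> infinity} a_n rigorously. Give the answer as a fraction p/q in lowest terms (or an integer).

Divide numerator and denominator by n^3, the highest power:
numerator / n^3 = 1 - 2/n^2 + n^(-3)
denominator / n^3 = 3 + 2/n^2 + 5/n^3
As n -> infinity, all terms of the form c/n^k (k >= 1) tend to 0.
So numerator / n^3 -> 1 and denominator / n^3 -> 3.
Therefore lim a_n = 1/3.

1/3


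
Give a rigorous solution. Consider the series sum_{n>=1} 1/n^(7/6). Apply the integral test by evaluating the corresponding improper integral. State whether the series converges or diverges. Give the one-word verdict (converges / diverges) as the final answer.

Let f(x) = x^(-7/6). Then f is positive, continuous, and decreasing on [1, infinity), so the integral test applies.
Compute the improper integral int_{1}^infinity f(x) dx:
  antiderivative F(x) = -6/x^(1/6).
  As x -> infinity, F(x) -> 0 (since p = 7/6 > 1).
  So int = F(infinity) - F(1) = 0 - (-6) = 6.
  Finite, so by the integral test, the series converges.

converges


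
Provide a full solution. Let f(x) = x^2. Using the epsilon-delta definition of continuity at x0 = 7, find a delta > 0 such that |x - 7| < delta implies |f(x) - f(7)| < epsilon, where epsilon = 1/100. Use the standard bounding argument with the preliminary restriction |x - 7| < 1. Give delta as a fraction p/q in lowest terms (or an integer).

Factor: |x^2 - (7)^2| = |x - 7| * |x + 7|.
Impose |x - 7| < 1 first. Then |x + 7| = |(x - 7) + 2*(7)| <= |x - 7| + 2*|7| < 1 + 14 = 15.
So |x^2 - (7)^2| < delta * 15.
We need delta * 15 <= 1/100, i.e. delta <= 1/100/15 = 1/1500.
Since 1/1500 < 1, this is tighter than 1; take delta = 1/1500.
So delta = 1/1500 works.

1/1500


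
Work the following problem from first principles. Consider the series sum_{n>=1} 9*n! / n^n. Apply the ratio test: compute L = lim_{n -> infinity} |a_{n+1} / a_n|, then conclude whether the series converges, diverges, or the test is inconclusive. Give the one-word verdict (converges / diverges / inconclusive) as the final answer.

Let a_n denote the general term. Form the ratio a_{n+1}/a_n and simplify:
a_{n+1}/a_n = (n/(n + 1))^n
Take the limit as n -> infinity: L = exp(-1).
Since L = exp(-1) < 1, the ratio test implies the series converges.

converges


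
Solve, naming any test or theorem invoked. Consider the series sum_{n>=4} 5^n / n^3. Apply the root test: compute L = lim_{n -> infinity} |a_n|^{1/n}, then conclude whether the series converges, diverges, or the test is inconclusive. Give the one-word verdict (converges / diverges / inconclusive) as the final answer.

Let a_n denote the general term. Form |a_n|^(1/n) and simplify:
|a_n|^(1/n) = 5/n^(3/n)
Take the limit as n -> infinity: L = 5.
Since L = 5 > 1, the root test implies divergence.

diverges
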